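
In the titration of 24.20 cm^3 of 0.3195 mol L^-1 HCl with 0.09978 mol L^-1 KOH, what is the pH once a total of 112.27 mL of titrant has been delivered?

12.41

n(acid) = 0.3195 x 0.02420 = 0.007732 mol; n(KOH) added = 0.09978 x 0.1123 = 0.01120 mol.
Base is in excess by 0.01120 - 0.007732 = 0.003470 mol in a total volume of 0.1365 L.
[OH^-] = 0.003470/0.1365 = 0.02543 M, so pOH = 1.59 and pH = 14.00 - 1.59 = 12.41.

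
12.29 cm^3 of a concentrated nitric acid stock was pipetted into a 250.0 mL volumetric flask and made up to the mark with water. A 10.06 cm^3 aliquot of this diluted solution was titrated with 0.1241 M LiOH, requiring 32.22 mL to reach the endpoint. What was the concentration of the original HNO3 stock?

n(LiOH) = 0.1241 x 0.03222 = 0.003999 mol.
n(HNO3) in the aliquot = 0.003999 mol.
[diluted HNO3] = 0.003999 / 0.01006 = 0.3975 M.
Dilution factor = 250.0/12.29 = 20.34, so [stock] = 0.3975 x 20.34 = 8.09 M.

8.09 M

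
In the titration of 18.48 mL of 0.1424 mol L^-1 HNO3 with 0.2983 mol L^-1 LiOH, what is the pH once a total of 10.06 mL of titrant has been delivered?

n(acid) = 0.1424 x 0.01848 = 0.002632 mol; n(LiOH) added = 0.2983 x 0.01006 = 0.003001 mol.
Base is in excess by 0.003001 - 0.002632 = 0.0003693 mol in a total volume of 0.02854 L.
[OH^-] = 0.0003693/0.02854 = 0.01294 M, so pOH = 1.89 and pH = 14.00 - 1.89 = 12.11.

12.11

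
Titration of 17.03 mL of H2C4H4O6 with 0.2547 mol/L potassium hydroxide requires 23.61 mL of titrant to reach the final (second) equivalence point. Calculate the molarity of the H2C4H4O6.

0.177 M

n(KOH) = 0.2547 x 0.02361 = 0.006013 mol.
At the final (second) equivalence point, 2 mol OH^- react per mol H2C4H4O6, so n(H2C4H4O6) = 0.006013 / 2 = 0.003007 mol.
[H2C4H4O6] = 0.003007 / 0.01703 L = 0.177 M.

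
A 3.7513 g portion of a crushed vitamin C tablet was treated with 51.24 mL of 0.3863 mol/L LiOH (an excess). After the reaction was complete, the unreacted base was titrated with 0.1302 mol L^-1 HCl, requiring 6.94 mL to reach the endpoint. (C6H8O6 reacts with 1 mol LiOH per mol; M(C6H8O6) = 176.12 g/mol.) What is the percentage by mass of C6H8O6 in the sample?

88.7%

Total n(LiOH) added = 0.3863 x 0.05124 = 0.01979 mol.
n(HCl) used = 0.1302 x 0.006940 = 0.0009036 mol, which equals the excess n(LiOH).
So n(LiOH) consumed by the sample = 0.01979 - 0.0009036 = 0.01889 mol.
n(C6H8O6) = 0.01889 / 1 = 0.01889 mol.
mass C6H8O6 = 0.01889 x 176.12 = 3.327 g, so %C6H8O6 = 3.327/3.7513 x 100 = 88.7%.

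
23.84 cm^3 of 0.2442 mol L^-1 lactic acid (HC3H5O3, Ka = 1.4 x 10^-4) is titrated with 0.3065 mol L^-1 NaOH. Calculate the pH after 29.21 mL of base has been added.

n(acid) = 0.2442 x 0.02384 = 0.005822 mol; n(NaOH) added = 0.3065 x 0.02921 = 0.008953 mol.
Base is in excess by 0.008953 - 0.005822 = 0.003131 mol in a total volume of 0.05305 L.
[OH^-] = 0.003131/0.05305 = 0.05902 M, so pOH = 1.23 and pH = 14.00 - 1.23 = 12.77.

12.77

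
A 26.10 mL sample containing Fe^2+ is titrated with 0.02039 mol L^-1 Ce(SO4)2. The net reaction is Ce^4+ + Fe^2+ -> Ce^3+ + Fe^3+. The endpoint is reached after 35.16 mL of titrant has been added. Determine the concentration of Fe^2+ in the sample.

0.0275 M

n(Ce(SO4)2) = 0.02039 x 0.03516 = 0.0007169 mol.
From the balanced equation, 1 mol Ce(SO4)2 reacts with 1 mol Fe^2+, so n(Fe^2+) = 0.0007169 x 1/1 = 0.0007169 mol.
[Fe^2+] = 0.0007169 / 0.02610 L = 0.0275 M.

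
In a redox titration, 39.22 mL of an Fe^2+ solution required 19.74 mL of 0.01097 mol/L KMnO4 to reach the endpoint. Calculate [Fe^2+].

n(KMnO4) = 0.01097 x 0.01974 = 0.0002165 mol.
From the balanced equation, 1 mol KMnO4 reacts with 5 mol Fe^2+, so n(Fe^2+) = 0.0002165 x 5/1 = 0.001083 mol.
[Fe^2+] = 0.001083 / 0.03922 L = 0.0276 M.

0.0276 M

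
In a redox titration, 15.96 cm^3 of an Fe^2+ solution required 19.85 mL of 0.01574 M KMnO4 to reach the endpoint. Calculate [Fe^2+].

0.0979 M

n(KMnO4) = 0.01574 x 0.01985 = 0.0003124 mol.
From the balanced equation, 1 mol KMnO4 reacts with 5 mol Fe^2+, so n(Fe^2+) = 0.0003124 x 5/1 = 0.001562 mol.
[Fe^2+] = 0.001562 / 0.01596 L = 0.0979 M.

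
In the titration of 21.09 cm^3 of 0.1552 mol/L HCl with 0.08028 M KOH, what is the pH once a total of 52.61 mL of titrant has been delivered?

12.11

n(acid) = 0.1552 x 0.02109 = 0.003273 mol; n(KOH) added = 0.08028 x 0.05261 = 0.004224 mol.
Base is in excess by 0.004224 - 0.003273 = 0.0009504 mol in a total volume of 0.07370 L.
[OH^-] = 0.0009504/0.07370 = 0.01290 M, so pOH = 1.89 and pH = 14.00 - 1.89 = 12.11.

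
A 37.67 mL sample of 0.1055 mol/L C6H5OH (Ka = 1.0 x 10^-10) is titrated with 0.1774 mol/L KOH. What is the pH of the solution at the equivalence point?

n(C6H5OH) = 0.1055 x 0.03767 = 0.003974 mol; V(KOH) at equivalence = 0.003974/0.1774 = 0.02240 L.
At equivalence all the acid is converted to C6H5O-; total volume = 0.03767 + 0.02240 = 0.06007 L, so [C6H5O-] = 0.003974/0.06007 = 0.06616 M.
Kb = Kw/Ka = 1.0e-14 / 1.0 x 10^-10 = 0.000100.
[OH^-] = sqrt(Kb x [C6H5O-]) = sqrt(0.000100 x 0.06616) = 0.00257 M.
pOH = 2.59, so pH = 14.00 - 2.59 = 11.41.

11.41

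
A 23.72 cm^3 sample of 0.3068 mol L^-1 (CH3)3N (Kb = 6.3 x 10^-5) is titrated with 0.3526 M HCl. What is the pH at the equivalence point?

5.29

n((CH3)3N) = 0.3068 x 0.02372 = 0.007277 mol; V(HCl) at equivalence = 0.007277/0.3526 = 0.02064 L.
At equivalence the base is fully converted to (CH3)3NH+; total volume = 0.04436 L, so [(CH3)3NH+] = 0.007277/0.04436 = 0.1641 M.
Ka((CH3)3NH+) = Kw/Kb = 1.0e-14 / 6.3 x 10^-5 = 1.59e-10.
[H^+] = sqrt(Ka x [(CH3)3NH+]) = sqrt(1.59e-10 x 0.1641) = 5.10e-6 M.
pH = -log(5.10e-6) = 5.29.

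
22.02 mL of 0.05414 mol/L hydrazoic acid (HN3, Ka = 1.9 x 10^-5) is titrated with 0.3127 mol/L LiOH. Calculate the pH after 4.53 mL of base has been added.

11.93

n(acid) = 0.05414 x 0.02202 = 0.001192 mol; n(LiOH) added = 0.3127 x 0.004530 = 0.001417 mol.
Base is in excess by 0.001417 - 0.001192 = 0.0002244 mol in a total volume of 0.02655 L.
[OH^-] = 0.0002244/0.02655 = 0.008451 M, so pOH = 2.07 and pH = 14.00 - 2.07 = 11.93.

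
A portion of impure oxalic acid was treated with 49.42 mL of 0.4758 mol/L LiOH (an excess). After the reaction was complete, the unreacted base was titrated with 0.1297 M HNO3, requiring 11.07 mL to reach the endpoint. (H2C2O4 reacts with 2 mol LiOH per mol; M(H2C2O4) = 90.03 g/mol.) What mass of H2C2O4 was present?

0.994 g

Total n(LiOH) added = 0.4758 x 0.04942 = 0.02351 mol.
n(HNO3) used = 0.1297 x 0.01107 = 0.001436 mol, which equals the excess n(LiOH).
So n(LiOH) consumed by the sample = 0.02351 - 0.001436 = 0.02208 mol.
n(H2C2O4) = 0.02208 / 2 = 0.01104 mol.
mass = 0.01104 mol x 90.03 g/mol = 0.994 g.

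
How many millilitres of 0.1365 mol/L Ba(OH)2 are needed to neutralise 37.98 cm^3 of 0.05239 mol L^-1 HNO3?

7.29 mL

n(HNO3) = 0.05239 mol/L x 0.03798 L = 0.001990 mol.
The neutralisation is 2 HNO3 : 1 Ba(OH)2, so n(Ba(OH)2) = 0.001990 x 1/2 = 0.0009949 mol.
V(Ba(OH)2) = 0.0009949 / 0.1365 = 0.007289 L = 7.29 mL.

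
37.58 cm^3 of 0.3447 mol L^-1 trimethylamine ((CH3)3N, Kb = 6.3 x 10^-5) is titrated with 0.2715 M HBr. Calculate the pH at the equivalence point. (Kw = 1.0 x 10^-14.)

5.31

n((CH3)3N) = 0.3447 x 0.03758 = 0.01295 mol; V(HBr) at equivalence = 0.01295/0.2715 = 0.04771 L.
At equivalence the base is fully converted to (CH3)3NH+; total volume = 0.08529 L, so [(CH3)3NH+] = 0.01295/0.08529 = 0.1519 M.
Ka((CH3)3NH+) = Kw/Kb = 1.0e-14 / 6.3 x 10^-5 = 1.59e-10.
[H^+] = sqrt(Ka x [(CH3)3NH+]) = sqrt(1.59e-10 x 0.1519) = 4.91e-6 M.
pH = -log(4.91e-6) = 5.31.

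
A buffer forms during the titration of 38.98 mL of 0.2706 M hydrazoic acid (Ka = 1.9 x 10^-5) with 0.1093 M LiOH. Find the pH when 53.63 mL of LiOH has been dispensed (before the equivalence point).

Initial n(HN3) = 0.2706 x 0.03898 = 0.01055 mol.
n(LiOH) added = 0.1093 x 0.05363 = 0.005862 mol, converting that many moles of HN3 to N3-.
Remaining n(HN3) = 0.004686 mol; n(N3-) = 0.005862 mol.
By Henderson-Hasselbalch, pH = pKa + log([A^-]/[HA]) = 4.72 + log(0.005862/0.004686) = 4.72 + (+0.10) = 4.82.

4.82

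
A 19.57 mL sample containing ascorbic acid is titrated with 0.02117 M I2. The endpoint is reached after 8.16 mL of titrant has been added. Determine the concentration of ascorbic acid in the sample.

n(I2) = 0.02117 x 0.008160 = 0.0001727 mol.
From the balanced equation, 1 mol I2 reacts with 1 mol ascorbic acid, so n(ascorbic acid) = 0.0001727 x 1/1 = 0.0001727 mol.
[ascorbic acid] = 0.0001727 / 0.01957 L = 0.00883 M.

0.00883 M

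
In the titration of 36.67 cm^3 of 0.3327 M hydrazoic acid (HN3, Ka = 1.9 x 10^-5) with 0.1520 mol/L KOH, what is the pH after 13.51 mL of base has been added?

4.03

Initial n(HN3) = 0.3327 x 0.03667 = 0.01220 mol.
n(KOH) added = 0.1520 x 0.01351 = 0.002054 mol, converting that many moles of HN3 to N3-.
Remaining n(HN3) = 0.01015 mol; n(N3-) = 0.002054 mol.
By Henderson-Hasselbalch, pH = pKa + log([A^-]/[HA]) = 4.72 + log(0.002054/0.01015) = 4.72 + (-0.69) = 4.03.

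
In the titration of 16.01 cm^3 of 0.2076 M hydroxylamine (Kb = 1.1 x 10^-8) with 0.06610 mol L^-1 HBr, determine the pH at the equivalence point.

n(NH2OH) = 0.2076 x 0.01601 = 0.003324 mol; V(HBr) at equivalence = 0.003324/0.06610 = 0.05028 L.
At equivalence the base is fully converted to NH3OH+; total volume = 0.06629 L, so [NH3OH+] = 0.003324/0.06629 = 0.05014 M.
Ka(NH3OH+) = Kw/Kb = 1.0e-14 / 1.1 x 10^-8 = 9.09e-7.
[H^+] = sqrt(Ka x [NH3OH+]) = sqrt(9.09e-7 x 0.05014) = 0.000213 M.
pH = -log(0.000213) = 3.67.

3.67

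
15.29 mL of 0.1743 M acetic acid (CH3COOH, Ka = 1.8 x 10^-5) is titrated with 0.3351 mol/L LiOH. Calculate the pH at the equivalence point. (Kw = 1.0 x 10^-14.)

n(CH3COOH) = 0.1743 x 0.01529 = 0.002665 mol; V(LiOH) at equivalence = 0.002665/0.3351 = 0.007953 L.
At equivalence all the acid is converted to CH3COO-; total volume = 0.01529 + 0.007953 = 0.02324 L, so [CH3COO-] = 0.002665/0.02324 = 0.1147 M.
Kb = Kw/Ka = 1.0e-14 / 1.8 x 10^-5 = 5.56e-10.
[OH^-] = sqrt(Kb x [CH3COO-]) = sqrt(5.56e-10 x 0.1147) = 7.98e-6 M.
pOH = 5.10, so pH = 14.00 - 5.10 = 8.90.

8.90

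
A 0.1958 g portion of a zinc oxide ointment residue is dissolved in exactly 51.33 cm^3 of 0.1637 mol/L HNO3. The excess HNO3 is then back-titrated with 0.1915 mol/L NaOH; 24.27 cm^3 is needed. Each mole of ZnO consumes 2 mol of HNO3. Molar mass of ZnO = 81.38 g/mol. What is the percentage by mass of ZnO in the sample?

78.0%

Total n(HNO3) added = 0.1637 x 0.05133 = 0.008403 mol.
n(NaOH) used = 0.1915 x 0.02427 = 0.004648 mol, which equals the excess n(HNO3).
So n(HNO3) consumed by the sample = 0.008403 - 0.004648 = 0.003755 mol.
n(ZnO) = 0.003755 / 2 = 0.001878 mol.
mass ZnO = 0.001878 x 81.38 = 0.1528 g, so %ZnO = 0.1528/0.1958 x 100 = 78.0%.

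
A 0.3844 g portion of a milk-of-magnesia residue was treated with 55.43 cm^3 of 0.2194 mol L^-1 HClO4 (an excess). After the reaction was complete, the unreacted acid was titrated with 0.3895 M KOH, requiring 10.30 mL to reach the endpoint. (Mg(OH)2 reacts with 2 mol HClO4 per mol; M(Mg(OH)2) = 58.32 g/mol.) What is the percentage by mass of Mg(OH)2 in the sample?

61.8%

Total n(HClO4) added = 0.2194 x 0.05543 = 0.01216 mol.
n(KOH) used = 0.3895 x 0.01030 = 0.004012 mol, which equals the excess n(HClO4).
So n(HClO4) consumed by the sample = 0.01216 - 0.004012 = 0.008149 mol.
n(Mg(OH)2) = 0.008149 / 2 = 0.004075 mol.
mass Mg(OH)2 = 0.004075 x 58.32 = 0.2376 g, so %Mg(OH)2 = 0.2376/0.3844 x 100 = 61.8%.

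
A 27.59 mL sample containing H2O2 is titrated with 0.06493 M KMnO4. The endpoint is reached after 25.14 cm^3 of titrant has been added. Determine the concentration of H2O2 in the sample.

n(KMnO4) = 0.06493 x 0.02514 = 0.001632 mol.
From the balanced equation, 2 mol KMnO4 reacts with 5 mol H2O2, so n(H2O2) = 0.001632 x 5/2 = 0.004081 mol.
[H2O2] = 0.004081 / 0.02759 L = 0.148 M.

0.148 M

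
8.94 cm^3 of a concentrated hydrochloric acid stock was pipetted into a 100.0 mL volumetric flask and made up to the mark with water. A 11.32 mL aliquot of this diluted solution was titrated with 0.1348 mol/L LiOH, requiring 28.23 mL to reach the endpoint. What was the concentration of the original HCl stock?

n(LiOH) = 0.1348 x 0.02823 = 0.003805 mol.
n(HCl) in the aliquot = 0.003805 mol.
[diluted HCl] = 0.003805 / 0.01132 = 0.3362 M.
Dilution factor = 100.0/8.940 = 11.19, so [stock] = 0.3362 x 11.19 = 3.76 M.

3.76 M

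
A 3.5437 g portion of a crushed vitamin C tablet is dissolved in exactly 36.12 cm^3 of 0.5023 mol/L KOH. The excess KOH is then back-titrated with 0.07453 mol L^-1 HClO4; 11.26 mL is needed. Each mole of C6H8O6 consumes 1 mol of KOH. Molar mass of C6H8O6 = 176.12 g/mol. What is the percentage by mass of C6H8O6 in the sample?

86.0%

Total n(KOH) added = 0.5023 x 0.03612 = 0.01814 mol.
n(HClO4) used = 0.07453 x 0.01126 = 0.0008392 mol, which equals the excess n(KOH).
So n(KOH) consumed by the sample = 0.01814 - 0.0008392 = 0.01730 mol.
n(C6H8O6) = 0.01730 / 1 = 0.01730 mol.
mass C6H8O6 = 0.01730 x 176.12 = 3.048 g, so %C6H8O6 = 3.048/3.5437 x 100 = 86.0%.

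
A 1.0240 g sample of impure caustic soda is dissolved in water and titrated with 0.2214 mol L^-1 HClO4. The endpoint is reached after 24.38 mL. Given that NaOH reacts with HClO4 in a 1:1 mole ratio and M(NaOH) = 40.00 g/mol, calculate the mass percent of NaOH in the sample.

21.1%

n(HClO4) = 0.2214 x 0.02438 = 0.005398 mol.
n(NaOH) = 0.005398 / 1 = 0.005398 mol.
mass of NaOH = 0.005398 x 40.00 = 0.2159 g.
% purity = 0.2159 / 1.0240 x 100 = 21.1%.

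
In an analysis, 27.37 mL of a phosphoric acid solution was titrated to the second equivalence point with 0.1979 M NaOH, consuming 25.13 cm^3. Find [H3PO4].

n(NaOH) = 0.1979 x 0.02513 = 0.004973 mol.
At the second equivalence point, 2 mol OH^- react per mol H3PO4, so n(H3PO4) = 0.004973 / 2 = 0.002487 mol.
[H3PO4] = 0.002487 / 0.02737 L = 0.0909 M.

0.0909 M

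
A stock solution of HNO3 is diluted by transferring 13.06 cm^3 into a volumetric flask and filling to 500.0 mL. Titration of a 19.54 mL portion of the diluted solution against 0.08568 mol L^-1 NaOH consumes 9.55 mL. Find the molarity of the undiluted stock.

n(NaOH) = 0.08568 x 0.009550 = 0.0008182 mol.
n(HNO3) in the aliquot = 0.0008182 mol.
[diluted HNO3] = 0.0008182 / 0.01954 = 0.04188 M.
Dilution factor = 500.0/13.06 = 38.28, so [stock] = 0.04188 x 38.28 = 1.60 M.

1.60 M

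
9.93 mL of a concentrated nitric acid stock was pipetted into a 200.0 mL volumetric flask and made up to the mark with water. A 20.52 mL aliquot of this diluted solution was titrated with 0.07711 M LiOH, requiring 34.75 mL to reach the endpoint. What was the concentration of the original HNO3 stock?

2.63 M

n(LiOH) = 0.07711 x 0.03475 = 0.002680 mol.
n(HNO3) in the aliquot = 0.002680 mol.
[diluted HNO3] = 0.002680 / 0.02052 = 0.1306 M.
Dilution factor = 200.0/9.930 = 20.14, so [stock] = 0.1306 x 20.14 = 2.63 M.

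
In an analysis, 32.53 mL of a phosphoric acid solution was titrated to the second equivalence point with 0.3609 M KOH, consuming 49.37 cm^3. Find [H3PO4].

n(KOH) = 0.3609 x 0.04937 = 0.01782 mol.
At the second equivalence point, 2 mol OH^- react per mol H3PO4, so n(H3PO4) = 0.01782 / 2 = 0.008909 mol.
[H3PO4] = 0.008909 / 0.03253 L = 0.274 M.

0.274 M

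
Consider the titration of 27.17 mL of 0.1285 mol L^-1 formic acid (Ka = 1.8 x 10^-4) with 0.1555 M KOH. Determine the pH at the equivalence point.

8.30

n(HCOOH) = 0.1285 x 0.02717 = 0.003491 mol; V(KOH) at equivalence = 0.003491/0.1555 = 0.02245 L.
At equivalence all the acid is converted to HCOO-; total volume = 0.02717 + 0.02245 = 0.04962 L, so [HCOO-] = 0.003491/0.04962 = 0.07036 M.
Kb = Kw/Ka = 1.0e-14 / 1.8 x 10^-4 = 5.56e-11.
[OH^-] = sqrt(Kb x [HCOO-]) = sqrt(5.56e-11 x 0.07036) = 1.98e-6 M.
pOH = 5.70, so pH = 14.00 - 5.70 = 8.30.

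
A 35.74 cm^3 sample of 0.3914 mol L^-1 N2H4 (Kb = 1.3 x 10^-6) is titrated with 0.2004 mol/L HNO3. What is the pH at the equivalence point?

n(N2H4) = 0.3914 x 0.03574 = 0.01399 mol; V(HNO3) at equivalence = 0.01399/0.2004 = 0.06980 L.
At equivalence the base is fully converted to N2H5+; total volume = 0.1055 L, so [N2H5+] = 0.01399/0.1055 = 0.1325 M.
Ka(N2H5+) = Kw/Kb = 1.0e-14 / 1.3 x 10^-6 = 7.69e-9.
[H^+] = sqrt(Ka x [N2H5+]) = sqrt(7.69e-9 x 0.1325) = 3.19e-5 M.
pH = -log(3.19e-5) = 4.50.

4.50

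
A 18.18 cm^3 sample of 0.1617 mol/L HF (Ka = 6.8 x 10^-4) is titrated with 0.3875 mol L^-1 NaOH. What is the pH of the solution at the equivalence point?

8.11

n(HF) = 0.1617 x 0.01818 = 0.002940 mol; V(NaOH) at equivalence = 0.002940/0.3875 = 0.007586 L.
At equivalence all the acid is converted to F-; total volume = 0.01818 + 0.007586 = 0.02577 L, so [F-] = 0.002940/0.02577 = 0.1141 M.
Kb = Kw/Ka = 1.0e-14 / 6.8 x 10^-4 = 1.47e-11.
[OH^-] = sqrt(Kb x [F-]) = sqrt(1.47e-11 x 0.1141) = 1.30e-6 M.
pOH = 5.89, so pH = 14.00 - 5.89 = 8.11.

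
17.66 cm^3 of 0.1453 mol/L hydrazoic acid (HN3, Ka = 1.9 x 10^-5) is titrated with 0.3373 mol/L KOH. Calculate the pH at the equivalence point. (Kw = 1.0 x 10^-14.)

8.86

n(HN3) = 0.1453 x 0.01766 = 0.002566 mol; V(KOH) at equivalence = 0.002566/0.3373 = 0.007607 L.
At equivalence all the acid is converted to N3-; total volume = 0.01766 + 0.007607 = 0.02527 L, so [N3-] = 0.002566/0.02527 = 0.1016 M.
Kb = Kw/Ka = 1.0e-14 / 1.9 x 10^-5 = 5.26e-10.
[OH^-] = sqrt(Kb x [N3-]) = sqrt(5.26e-10 x 0.1016) = 7.31e-6 M.
pOH = 5.14, so pH = 14.00 - 5.14 = 8.86.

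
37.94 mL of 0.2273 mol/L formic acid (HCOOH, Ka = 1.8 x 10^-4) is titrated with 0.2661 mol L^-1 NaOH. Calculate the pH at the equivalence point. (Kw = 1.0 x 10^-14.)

8.42

n(HCOOH) = 0.2273 x 0.03794 = 0.008624 mol; V(NaOH) at equivalence = 0.008624/0.2661 = 0.03241 L.
At equivalence all the acid is converted to HCOO-; total volume = 0.03794 + 0.03241 = 0.07035 L, so [HCOO-] = 0.008624/0.07035 = 0.1226 M.
Kb = Kw/Ka = 1.0e-14 / 1.8 x 10^-4 = 5.56e-11.
[OH^-] = sqrt(Kb x [HCOO-]) = sqrt(5.56e-11 x 0.1226) = 2.61e-6 M.
pOH = 5.58, so pH = 14.00 - 5.58 = 8.42.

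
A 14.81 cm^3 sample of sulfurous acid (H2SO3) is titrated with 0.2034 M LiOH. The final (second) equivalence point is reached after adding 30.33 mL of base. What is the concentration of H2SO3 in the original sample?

n(LiOH) = 0.2034 x 0.03033 = 0.006169 mol.
At the final (second) equivalence point, 2 mol OH^- react per mol H2SO3, so n(H2SO3) = 0.006169 / 2 = 0.003085 mol.
[H2SO3] = 0.003085 / 0.01481 L = 0.208 M.

0.208 M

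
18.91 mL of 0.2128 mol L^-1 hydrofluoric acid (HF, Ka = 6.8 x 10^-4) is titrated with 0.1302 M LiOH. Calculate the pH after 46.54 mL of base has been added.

12.49

n(acid) = 0.2128 x 0.01891 = 0.004024 mol; n(LiOH) added = 0.1302 x 0.04654 = 0.006060 mol.
Base is in excess by 0.006060 - 0.004024 = 0.002035 mol in a total volume of 0.06545 L.
[OH^-] = 0.002035/0.06545 = 0.03110 M, so pOH = 1.51 and pH = 14.00 - 1.51 = 12.49.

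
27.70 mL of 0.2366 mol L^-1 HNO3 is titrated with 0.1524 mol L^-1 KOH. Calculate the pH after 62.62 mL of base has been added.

12.52

n(acid) = 0.2366 x 0.02770 = 0.006554 mol; n(KOH) added = 0.1524 x 0.06262 = 0.009543 mol.
Base is in excess by 0.009543 - 0.006554 = 0.002989 mol in a total volume of 0.09032 L.
[OH^-] = 0.002989/0.09032 = 0.03310 M, so pOH = 1.48 and pH = 14.00 - 1.48 = 12.52.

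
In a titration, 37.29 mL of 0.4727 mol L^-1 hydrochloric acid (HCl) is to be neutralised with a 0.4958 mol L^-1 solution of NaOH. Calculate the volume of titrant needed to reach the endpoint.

35.6 mL

n(HCl) = 0.4727 mol/L x 0.03729 L = 0.01763 mol.
At equivalence n(NaOH) = n(HCl) = 0.01763 mol.
V(NaOH) = 0.01763 / 0.4958 = 0.03555 L = 35.6 mL.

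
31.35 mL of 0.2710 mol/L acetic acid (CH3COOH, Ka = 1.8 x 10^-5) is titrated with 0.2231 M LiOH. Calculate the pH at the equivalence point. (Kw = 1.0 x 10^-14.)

n(CH3COOH) = 0.2710 x 0.03135 = 0.008496 mol; V(LiOH) at equivalence = 0.008496/0.2231 = 0.03808 L.
At equivalence all the acid is converted to CH3COO-; total volume = 0.03135 + 0.03808 = 0.06943 L, so [CH3COO-] = 0.008496/0.06943 = 0.1224 M.
Kb = Kw/Ka = 1.0e-14 / 1.8 x 10^-5 = 5.56e-10.
[OH^-] = sqrt(Kb x [CH3COO-]) = sqrt(5.56e-10 x 0.1224) = 8.25e-6 M.
pOH = 5.08, so pH = 14.00 - 5.08 = 8.92.

8.92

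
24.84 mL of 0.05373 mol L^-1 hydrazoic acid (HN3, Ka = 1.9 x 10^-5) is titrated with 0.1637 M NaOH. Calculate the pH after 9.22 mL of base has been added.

11.71

n(acid) = 0.05373 x 0.02484 = 0.001335 mol; n(NaOH) added = 0.1637 x 0.009220 = 0.001509 mol.
Base is in excess by 0.001509 - 0.001335 = 0.0001747 mol in a total volume of 0.03406 L.
[OH^-] = 0.0001747/0.03406 = 0.005128 M, so pOH = 2.29 and pH = 14.00 - 2.29 = 11.71.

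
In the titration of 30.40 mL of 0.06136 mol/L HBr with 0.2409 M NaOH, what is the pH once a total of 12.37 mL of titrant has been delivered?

n(acid) = 0.06136 x 0.03040 = 0.001865 mol; n(NaOH) added = 0.2409 x 0.01237 = 0.002980 mol.
Base is in excess by 0.002980 - 0.001865 = 0.001115 mol in a total volume of 0.04277 L.
[OH^-] = 0.001115/0.04277 = 0.02606 M, so pOH = 1.58 and pH = 14.00 - 1.58 = 12.42.

12.42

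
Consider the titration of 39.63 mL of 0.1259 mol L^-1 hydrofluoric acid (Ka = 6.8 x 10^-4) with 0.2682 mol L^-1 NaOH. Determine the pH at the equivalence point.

n(HF) = 0.1259 x 0.03963 = 0.004989 mol; V(NaOH) at equivalence = 0.004989/0.2682 = 0.01860 L.
At equivalence all the acid is converted to F-; total volume = 0.03963 + 0.01860 = 0.05823 L, so [F-] = 0.004989/0.05823 = 0.08568 M.
Kb = Kw/Ka = 1.0e-14 / 6.8 x 10^-4 = 1.47e-11.
[OH^-] = sqrt(Kb x [F-]) = sqrt(1.47e-11 x 0.08568) = 1.12e-6 M.
pOH = 5.95, so pH = 14.00 - 5.95 = 8.05.

8.05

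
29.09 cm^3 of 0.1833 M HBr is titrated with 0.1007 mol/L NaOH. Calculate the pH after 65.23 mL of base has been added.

12.12

n(acid) = 0.1833 x 0.02909 = 0.005332 mol; n(NaOH) added = 0.1007 x 0.06523 = 0.006569 mol.
Base is in excess by 0.006569 - 0.005332 = 0.001236 mol in a total volume of 0.09432 L.
[OH^-] = 0.001236/0.09432 = 0.01311 M, so pOH = 1.88 and pH = 14.00 - 1.88 = 12.12.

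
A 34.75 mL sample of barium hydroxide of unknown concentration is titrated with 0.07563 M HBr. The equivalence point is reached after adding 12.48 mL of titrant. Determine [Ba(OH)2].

0.0136 M

n(HBr) delivered = 0.07563 x 0.01248 = 0.0009439 mol.
The reaction is 1 Ba(OH)2 + 2 HBr, so n(Ba(OH)2) = 0.0009439 x 1/2 = 0.0004719 mol.
[Ba(OH)2] = 0.0004719 mol / 0.03475 L = 0.0136 M.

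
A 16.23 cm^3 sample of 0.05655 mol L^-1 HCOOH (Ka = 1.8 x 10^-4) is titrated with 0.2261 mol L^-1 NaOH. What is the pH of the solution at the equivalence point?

8.20

n(HCOOH) = 0.05655 x 0.01623 = 0.0009178 mol; V(NaOH) at equivalence = 0.0009178/0.2261 = 0.004059 L.
At equivalence all the acid is converted to HCOO-; total volume = 0.01623 + 0.004059 = 0.02029 L, so [HCOO-] = 0.0009178/0.02029 = 0.04524 M.
Kb = Kw/Ka = 1.0e-14 / 1.8 x 10^-4 = 5.56e-11.
[OH^-] = sqrt(Kb x [HCOO-]) = sqrt(5.56e-11 x 0.04524) = 1.59e-6 M.
pOH = 5.80, so pH = 14.00 - 5.80 = 8.20.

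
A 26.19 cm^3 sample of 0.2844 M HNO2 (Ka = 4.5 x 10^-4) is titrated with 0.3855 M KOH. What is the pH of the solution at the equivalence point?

n(HNO2) = 0.2844 x 0.02619 = 0.007448 mol; V(KOH) at equivalence = 0.007448/0.3855 = 0.01932 L.
At equivalence all the acid is converted to NO2-; total volume = 0.02619 + 0.01932 = 0.04551 L, so [NO2-] = 0.007448/0.04551 = 0.1637 M.
Kb = Kw/Ka = 1.0e-14 / 4.5 x 10^-4 = 2.22e-11.
[OH^-] = sqrt(Kb x [NO2-]) = sqrt(2.22e-11 x 0.1637) = 1.91e-6 M.
pOH = 5.72, so pH = 14.00 - 5.72 = 8.28.

8.28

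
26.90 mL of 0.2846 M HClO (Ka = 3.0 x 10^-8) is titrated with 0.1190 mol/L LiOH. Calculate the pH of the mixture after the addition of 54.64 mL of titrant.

Initial n(HClO) = 0.2846 x 0.02690 = 0.007656 mol.
n(LiOH) added = 0.1190 x 0.05464 = 0.006502 mol, converting that many moles of HClO to ClO-.
Remaining n(HClO) = 0.001154 mol; n(ClO-) = 0.006502 mol.
By Henderson-Hasselbalch, pH = pKa + log([A^-]/[HA]) = 7.52 + log(0.006502/0.001154) = 7.52 + (+0.75) = 8.27.

8.27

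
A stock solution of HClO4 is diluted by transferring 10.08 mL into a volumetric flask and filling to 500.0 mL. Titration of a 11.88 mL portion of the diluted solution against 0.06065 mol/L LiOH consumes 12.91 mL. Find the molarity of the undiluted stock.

3.27 M

n(LiOH) = 0.06065 x 0.01291 = 0.0007830 mol.
n(HClO4) in the aliquot = 0.0007830 mol.
[diluted HClO4] = 0.0007830 / 0.01188 = 0.06591 M.
Dilution factor = 500.0/10.08 = 49.60, so [stock] = 0.06591 x 49.60 = 3.27 M.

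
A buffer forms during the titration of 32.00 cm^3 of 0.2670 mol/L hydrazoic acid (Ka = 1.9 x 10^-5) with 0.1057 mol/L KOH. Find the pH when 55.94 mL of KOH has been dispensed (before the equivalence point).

5.07

Initial n(HN3) = 0.2670 x 0.03200 = 0.008544 mol.
n(KOH) added = 0.1057 x 0.05594 = 0.005913 mol, converting that many moles of HN3 to N3-.
Remaining n(HN3) = 0.002631 mol; n(N3-) = 0.005913 mol.
By Henderson-Hasselbalch, pH = pKa + log([A^-]/[HA]) = 4.72 + log(0.005913/0.002631) = 4.72 + (+0.35) = 5.07.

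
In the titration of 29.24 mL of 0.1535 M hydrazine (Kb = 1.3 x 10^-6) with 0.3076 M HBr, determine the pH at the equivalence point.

n(N2H4) = 0.1535 x 0.02924 = 0.004488 mol; V(HBr) at equivalence = 0.004488/0.3076 = 0.01459 L.
At equivalence the base is fully converted to N2H5+; total volume = 0.04383 L, so [N2H5+] = 0.004488/0.04383 = 0.1024 M.
Ka(N2H5+) = Kw/Kb = 1.0e-14 / 1.3 x 10^-6 = 7.69e-9.
[H^+] = sqrt(Ka x [N2H5+]) = sqrt(7.69e-9 x 0.1024) = 2.81e-5 M.
pH = -log(2.81e-5) = 4.55.

4.55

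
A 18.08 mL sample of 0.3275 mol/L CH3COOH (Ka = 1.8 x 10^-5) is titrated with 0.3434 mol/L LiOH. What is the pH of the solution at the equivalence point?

8.98

n(CH3COOH) = 0.3275 x 0.01808 = 0.005921 mol; V(LiOH) at equivalence = 0.005921/0.3434 = 0.01724 L.
At equivalence all the acid is converted to CH3COO-; total volume = 0.01808 + 0.01724 = 0.03532 L, so [CH3COO-] = 0.005921/0.03532 = 0.1676 M.
Kb = Kw/Ka = 1.0e-14 / 1.8 x 10^-5 = 5.56e-10.
[OH^-] = sqrt(Kb x [CH3COO-]) = sqrt(5.56e-10 x 0.1676) = 9.65e-6 M.
pOH = 5.02, so pH = 14.00 - 5.02 = 8.98.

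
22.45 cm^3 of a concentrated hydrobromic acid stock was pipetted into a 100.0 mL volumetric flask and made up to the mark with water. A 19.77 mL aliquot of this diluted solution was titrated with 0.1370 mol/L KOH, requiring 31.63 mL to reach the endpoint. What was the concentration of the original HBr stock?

n(KOH) = 0.1370 x 0.03163 = 0.004333 mol.
n(HBr) in the aliquot = 0.004333 mol.
[diluted HBr] = 0.004333 / 0.01977 = 0.2192 M.
Dilution factor = 100.0/22.45 = 4.454, so [stock] = 0.2192 x 4.454 = 0.976 M.

0.976 M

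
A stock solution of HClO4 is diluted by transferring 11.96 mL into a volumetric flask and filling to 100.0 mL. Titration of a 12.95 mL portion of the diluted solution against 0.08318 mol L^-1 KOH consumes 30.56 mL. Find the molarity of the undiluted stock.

1.64 M

n(KOH) = 0.08318 x 0.03056 = 0.002542 mol.
n(HClO4) in the aliquot = 0.002542 mol.
[diluted HClO4] = 0.002542 / 0.01295 = 0.1963 M.
Dilution factor = 100.0/11.96 = 8.361, so [stock] = 0.1963 x 8.361 = 1.64 M.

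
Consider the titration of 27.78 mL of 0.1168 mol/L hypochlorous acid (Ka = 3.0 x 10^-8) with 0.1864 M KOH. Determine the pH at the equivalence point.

n(HClO) = 0.1168 x 0.02778 = 0.003245 mol; V(KOH) at equivalence = 0.003245/0.1864 = 0.01741 L.
At equivalence all the acid is converted to ClO-; total volume = 0.02778 + 0.01741 = 0.04519 L, so [ClO-] = 0.003245/0.04519 = 0.07181 M.
Kb = Kw/Ka = 1.0e-14 / 3.0 x 10^-8 = 3.33e-7.
[OH^-] = sqrt(Kb x [ClO-]) = sqrt(3.33e-7 x 0.07181) = 0.000155 M.
pOH = 3.81, so pH = 14.00 - 3.81 = 10.19.

10.19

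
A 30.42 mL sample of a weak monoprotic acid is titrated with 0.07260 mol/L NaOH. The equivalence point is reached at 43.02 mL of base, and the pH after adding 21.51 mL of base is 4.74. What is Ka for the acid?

21.51 mL is half of the equivalence volume, so this is the half-equivalence point where [HA] = [A^-].
At half-equivalence pH = pKa, so pKa = 4.74.
Ka = 10^(-4.74) = 1.8 x 10^-5.

1.8 x 10^-5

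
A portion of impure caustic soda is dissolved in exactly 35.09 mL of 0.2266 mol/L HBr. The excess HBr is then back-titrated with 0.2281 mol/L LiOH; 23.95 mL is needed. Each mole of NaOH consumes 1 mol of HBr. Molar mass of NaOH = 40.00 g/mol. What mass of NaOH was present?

0.0995 g

Total n(HBr) added = 0.2266 x 0.03509 = 0.007951 mol.
n(LiOH) used = 0.2281 x 0.02395 = 0.005463 mol, which equals the excess n(HBr).
So n(HBr) consumed by the sample = 0.007951 - 0.005463 = 0.002488 mol.
n(NaOH) = 0.002488 / 1 = 0.002488 mol.
mass = 0.002488 mol x 40.00 g/mol = 0.0995 g.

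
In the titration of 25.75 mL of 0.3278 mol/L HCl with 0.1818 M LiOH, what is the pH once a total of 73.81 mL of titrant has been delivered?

12.70

n(acid) = 0.3278 x 0.02575 = 0.008441 mol; n(LiOH) added = 0.1818 x 0.07381 = 0.01342 mol.
Base is in excess by 0.01342 - 0.008441 = 0.004978 mol in a total volume of 0.09956 L.
[OH^-] = 0.004978/0.09956 = 0.05000 M, so pOH = 1.30 and pH = 14.00 - 1.30 = 12.70.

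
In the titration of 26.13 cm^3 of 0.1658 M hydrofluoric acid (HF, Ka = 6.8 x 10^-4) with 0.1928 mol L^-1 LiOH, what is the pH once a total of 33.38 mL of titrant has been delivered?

12.55

n(acid) = 0.1658 x 0.02613 = 0.004332 mol; n(LiOH) added = 0.1928 x 0.03338 = 0.006436 mol.
Base is in excess by 0.006436 - 0.004332 = 0.002103 mol in a total volume of 0.05951 L.
[OH^-] = 0.002103/0.05951 = 0.03534 M, so pOH = 1.45 and pH = 14.00 - 1.45 = 12.55.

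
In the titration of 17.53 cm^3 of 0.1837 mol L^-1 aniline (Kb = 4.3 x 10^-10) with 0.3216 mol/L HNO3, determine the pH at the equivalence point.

2.78

n(C6H5NH2) = 0.1837 x 0.01753 = 0.003220 mol; V(HNO3) at equivalence = 0.003220/0.3216 = 0.01001 L.
At equivalence the base is fully converted to C6H5NH3+; total volume = 0.02754 L, so [C6H5NH3+] = 0.003220/0.02754 = 0.1169 M.
Ka(C6H5NH3+) = Kw/Kb = 1.0e-14 / 4.3 x 10^-10 = 2.33e-5.
[H^+] = sqrt(Ka x [C6H5NH3+]) = sqrt(2.33e-5 x 0.1169) = 0.00165 M.
pH = -log(0.00165) = 2.78.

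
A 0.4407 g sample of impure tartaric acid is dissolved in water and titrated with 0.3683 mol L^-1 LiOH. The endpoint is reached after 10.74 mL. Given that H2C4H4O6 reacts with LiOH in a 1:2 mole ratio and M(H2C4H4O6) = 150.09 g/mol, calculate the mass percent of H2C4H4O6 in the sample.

67.4%

n(LiOH) = 0.3683 x 0.01074 = 0.003956 mol.
n(H2C4H4O6) = 0.003956 / 2 = 0.001978 mol.
mass of H2C4H4O6 = 0.001978 x 150.09 = 0.2968 g.
% purity = 0.2968 / 0.4407 x 100 = 67.4%.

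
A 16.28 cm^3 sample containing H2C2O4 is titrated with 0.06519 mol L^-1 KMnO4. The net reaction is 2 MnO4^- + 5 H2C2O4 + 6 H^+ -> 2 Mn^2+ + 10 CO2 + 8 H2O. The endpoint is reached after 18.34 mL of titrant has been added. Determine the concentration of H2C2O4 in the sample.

n(KMnO4) = 0.06519 x 0.01834 = 0.001196 mol.
From the balanced equation, 2 mol KMnO4 reacts with 5 mol H2C2O4, so n(H2C2O4) = 0.001196 x 5/2 = 0.002989 mol.
[H2C2O4] = 0.002989 / 0.01628 L = 0.184 M.

0.184 M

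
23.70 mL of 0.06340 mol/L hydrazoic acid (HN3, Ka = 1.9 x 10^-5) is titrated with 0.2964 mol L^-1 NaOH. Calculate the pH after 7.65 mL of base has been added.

12.39

n(acid) = 0.06340 x 0.02370 = 0.001503 mol; n(NaOH) added = 0.2964 x 0.007650 = 0.002267 mol.
Base is in excess by 0.002267 - 0.001503 = 0.0007649 mol in a total volume of 0.03135 L.
[OH^-] = 0.0007649/0.03135 = 0.02440 M, so pOH = 1.61 and pH = 14.00 - 1.61 = 12.39.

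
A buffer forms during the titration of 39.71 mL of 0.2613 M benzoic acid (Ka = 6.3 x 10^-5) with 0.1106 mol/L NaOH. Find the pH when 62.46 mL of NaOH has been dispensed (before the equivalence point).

Initial n(C6H5COOH) = 0.2613 x 0.03971 = 0.01038 mol.
n(NaOH) added = 0.1106 x 0.06246 = 0.006908 mol, converting that many moles of C6H5COOH to C6H5COO-.
Remaining n(C6H5COOH) = 0.003468 mol; n(C6H5COO-) = 0.006908 mol.
By Henderson-Hasselbalch, pH = pKa + log([A^-]/[HA]) = 4.20 + log(0.006908/0.003468) = 4.20 + (+0.30) = 4.50.

4.50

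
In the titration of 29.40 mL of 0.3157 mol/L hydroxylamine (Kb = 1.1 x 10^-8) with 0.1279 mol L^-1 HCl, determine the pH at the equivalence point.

n(NH2OH) = 0.3157 x 0.02940 = 0.009282 mol; V(HCl) at equivalence = 0.009282/0.1279 = 0.07257 L.
At equivalence the base is fully converted to NH3OH+; total volume = 0.1020 L, so [NH3OH+] = 0.009282/0.1020 = 0.09102 M.
Ka(NH3OH+) = Kw/Kb = 1.0e-14 / 1.1 x 10^-8 = 9.09e-7.
[H^+] = sqrt(Ka x [NH3OH+]) = sqrt(9.09e-7 x 0.09102) = 0.000288 M.
pH = -log(0.000288) = 3.54.

3.54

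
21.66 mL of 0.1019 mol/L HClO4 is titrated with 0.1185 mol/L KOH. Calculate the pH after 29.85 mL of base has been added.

12.41

n(acid) = 0.1019 x 0.02166 = 0.002207 mol; n(KOH) added = 0.1185 x 0.02985 = 0.003537 mol.
Base is in excess by 0.003537 - 0.002207 = 0.001330 mol in a total volume of 0.05151 L.
[OH^-] = 0.001330/0.05151 = 0.02582 M, so pOH = 1.59 and pH = 14.00 - 1.59 = 12.41.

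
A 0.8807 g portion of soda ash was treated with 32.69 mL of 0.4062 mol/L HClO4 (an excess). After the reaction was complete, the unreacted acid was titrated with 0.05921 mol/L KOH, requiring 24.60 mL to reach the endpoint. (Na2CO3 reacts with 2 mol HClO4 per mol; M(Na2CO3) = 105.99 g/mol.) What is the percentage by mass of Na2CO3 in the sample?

Total n(HClO4) added = 0.4062 x 0.03269 = 0.01328 mol.
n(KOH) used = 0.05921 x 0.02460 = 0.001457 mol, which equals the excess n(HClO4).
So n(HClO4) consumed by the sample = 0.01328 - 0.001457 = 0.01182 mol.
n(Na2CO3) = 0.01182 / 2 = 0.005911 mol.
mass Na2CO3 = 0.005911 x 105.99 = 0.6265 g, so %Na2CO3 = 0.6265/0.8807 x 100 = 71.1%.

71.1%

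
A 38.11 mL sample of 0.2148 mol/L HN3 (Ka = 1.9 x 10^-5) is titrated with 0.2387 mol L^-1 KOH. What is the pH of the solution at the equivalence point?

8.89

n(HN3) = 0.2148 x 0.03811 = 0.008186 mol; V(KOH) at equivalence = 0.008186/0.2387 = 0.03429 L.
At equivalence all the acid is converted to N3-; total volume = 0.03811 + 0.03429 = 0.07240 L, so [N3-] = 0.008186/0.07240 = 0.1131 M.
Kb = Kw/Ka = 1.0e-14 / 1.9 x 10^-5 = 5.26e-10.
[OH^-] = sqrt(Kb x [N3-]) = sqrt(5.26e-10 x 0.1131) = 7.71e-6 M.
pOH = 5.11, so pH = 14.00 - 5.11 = 8.89.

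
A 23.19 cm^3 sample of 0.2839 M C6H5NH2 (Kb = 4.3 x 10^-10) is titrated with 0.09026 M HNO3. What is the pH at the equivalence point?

2.90

n(C6H5NH2) = 0.2839 x 0.02319 = 0.006584 mol; V(HNO3) at equivalence = 0.006584/0.09026 = 0.07294 L.
At equivalence the base is fully converted to C6H5NH3+; total volume = 0.09613 L, so [C6H5NH3+] = 0.006584/0.09613 = 0.06849 M.
Ka(C6H5NH3+) = Kw/Kb = 1.0e-14 / 4.3 x 10^-10 = 2.33e-5.
[H^+] = sqrt(Ka x [C6H5NH3+]) = sqrt(2.33e-5 x 0.06849) = 0.00126 M.
pH = -log(0.00126) = 2.90.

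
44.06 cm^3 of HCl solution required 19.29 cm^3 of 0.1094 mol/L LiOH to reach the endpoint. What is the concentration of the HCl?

n(LiOH) delivered = 0.1094 x 0.01929 = 0.002110 mol.
For a 1:1 reaction, n(HCl) = 0.002110 mol.
[HCl] = 0.002110 mol / 0.04406 L = 0.0479 M.

0.0479 M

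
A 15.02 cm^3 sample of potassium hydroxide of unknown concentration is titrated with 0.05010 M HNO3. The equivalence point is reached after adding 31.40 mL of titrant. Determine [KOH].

n(HNO3) delivered = 0.05010 x 0.03140 = 0.001573 mol.
For a 1:1 reaction, n(KOH) = 0.001573 mol.
[KOH] = 0.001573 mol / 0.01502 L = 0.105 M.

0.105 M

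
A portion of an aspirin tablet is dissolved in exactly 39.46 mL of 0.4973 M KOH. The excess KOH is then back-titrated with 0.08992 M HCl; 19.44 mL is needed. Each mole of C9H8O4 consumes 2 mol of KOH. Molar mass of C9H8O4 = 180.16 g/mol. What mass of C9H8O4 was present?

1.61 g

Total n(KOH) added = 0.4973 x 0.03946 = 0.01962 mol.
n(HCl) used = 0.08992 x 0.01944 = 0.001748 mol, which equals the excess n(KOH).
So n(KOH) consumed by the sample = 0.01962 - 0.001748 = 0.01788 mol.
n(C9H8O4) = 0.01788 / 2 = 0.008938 mol.
mass = 0.008938 mol x 180.16 g/mol = 1.61 g.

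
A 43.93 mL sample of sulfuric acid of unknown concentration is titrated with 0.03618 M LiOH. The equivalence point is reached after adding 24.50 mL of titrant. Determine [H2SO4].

0.0101 M

n(LiOH) delivered = 0.03618 x 0.02450 = 0.0008864 mol.
The reaction is 1 H2SO4 + 2 LiOH, so n(H2SO4) = 0.0008864 x 1/2 = 0.0004432 mol.
[H2SO4] = 0.0004432 mol / 0.04393 L = 0.0101 M.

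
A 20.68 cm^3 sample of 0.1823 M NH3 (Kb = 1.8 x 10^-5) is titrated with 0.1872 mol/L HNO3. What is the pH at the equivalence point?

n(NH3) = 0.1823 x 0.02068 = 0.003770 mol; V(HNO3) at equivalence = 0.003770/0.1872 = 0.02014 L.
At equivalence the base is fully converted to NH4+; total volume = 0.04082 L, so [NH4+] = 0.003770/0.04082 = 0.09236 M.
Ka(NH4+) = Kw/Kb = 1.0e-14 / 1.8 x 10^-5 = 5.56e-10.
[H^+] = sqrt(Ka x [NH4+]) = sqrt(5.56e-10 x 0.09236) = 7.16e-6 M.
pH = -log(7.16e-6) = 5.14.

5.14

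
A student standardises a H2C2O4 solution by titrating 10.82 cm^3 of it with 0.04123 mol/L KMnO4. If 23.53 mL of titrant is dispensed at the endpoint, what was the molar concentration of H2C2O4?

0.224 M

n(KMnO4) = 0.04123 x 0.02353 = 0.0009701 mol.
From the balanced equation, 2 mol KMnO4 reacts with 5 mol H2C2O4, so n(H2C2O4) = 0.0009701 x 5/2 = 0.002425 mol.
[H2C2O4] = 0.002425 / 0.01082 L = 0.224 M.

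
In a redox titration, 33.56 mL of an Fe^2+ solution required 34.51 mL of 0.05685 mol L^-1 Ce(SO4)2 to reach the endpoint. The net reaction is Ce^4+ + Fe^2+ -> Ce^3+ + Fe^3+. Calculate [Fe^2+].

n(Ce(SO4)2) = 0.05685 x 0.03451 = 0.001962 mol.
From the balanced equation, 1 mol Ce(SO4)2 reacts with 1 mol Fe^2+, so n(Fe^2+) = 0.001962 x 1/1 = 0.001962 mol.
[Fe^2+] = 0.001962 / 0.03356 L = 0.0585 M.

0.0585 M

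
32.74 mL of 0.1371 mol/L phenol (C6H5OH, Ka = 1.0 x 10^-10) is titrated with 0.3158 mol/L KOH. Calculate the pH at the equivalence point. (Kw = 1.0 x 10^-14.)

n(C6H5OH) = 0.1371 x 0.03274 = 0.004489 mol; V(KOH) at equivalence = 0.004489/0.3158 = 0.01421 L.
At equivalence all the acid is converted to C6H5O-; total volume = 0.03274 + 0.01421 = 0.04695 L, so [C6H5O-] = 0.004489/0.04695 = 0.09560 M.
Kb = Kw/Ka = 1.0e-14 / 1.0 x 10^-10 = 0.000100.
[OH^-] = sqrt(Kb x [C6H5O-]) = sqrt(0.000100 x 0.09560) = 0.00309 M.
pOH = 2.51, so pH = 14.00 - 2.51 = 11.49.

11.49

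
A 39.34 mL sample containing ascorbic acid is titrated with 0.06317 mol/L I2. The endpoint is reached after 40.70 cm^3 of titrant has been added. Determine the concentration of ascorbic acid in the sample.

0.0654 M

n(I2) = 0.06317 x 0.04070 = 0.002571 mol.
From the balanced equation, 1 mol I2 reacts with 1 mol ascorbic acid, so n(ascorbic acid) = 0.002571 x 1/1 = 0.002571 mol.
[ascorbic acid] = 0.002571 / 0.03934 L = 0.0654 M.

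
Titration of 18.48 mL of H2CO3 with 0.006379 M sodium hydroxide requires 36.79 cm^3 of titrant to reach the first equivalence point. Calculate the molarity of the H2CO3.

n(NaOH) = 0.006379 x 0.03679 = 0.0002347 mol.
At the first equivalence point, 1 mol OH^- react per mol H2CO3, so n(H2CO3) = 0.0002347 / 1 = 0.0002347 mol.
[H2CO3] = 0.0002347 / 0.01848 L = 0.0127 M.

0.0127 M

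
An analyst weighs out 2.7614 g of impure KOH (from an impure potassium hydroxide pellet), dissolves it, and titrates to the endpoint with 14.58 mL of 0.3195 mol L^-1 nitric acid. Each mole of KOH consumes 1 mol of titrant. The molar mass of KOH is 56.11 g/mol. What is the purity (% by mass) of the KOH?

n(HNO3) = 0.3195 x 0.01458 = 0.004658 mol.
n(KOH) = 0.004658 / 1 = 0.004658 mol.
mass of KOH = 0.004658 x 56.11 = 0.2614 g.
% purity = 0.2614 / 2.7614 x 100 = 9.47%.

9.47%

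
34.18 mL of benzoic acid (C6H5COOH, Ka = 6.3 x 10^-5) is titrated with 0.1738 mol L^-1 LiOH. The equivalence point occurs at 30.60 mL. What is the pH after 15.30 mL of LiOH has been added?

15.30 mL is exactly half the equivalence volume (30.60/2), i.e. the half-equivalence point.
There, n(HA) = n(A^-), so pH = pKa = -log(6.3 x 10^-5) = 4.20.

4.20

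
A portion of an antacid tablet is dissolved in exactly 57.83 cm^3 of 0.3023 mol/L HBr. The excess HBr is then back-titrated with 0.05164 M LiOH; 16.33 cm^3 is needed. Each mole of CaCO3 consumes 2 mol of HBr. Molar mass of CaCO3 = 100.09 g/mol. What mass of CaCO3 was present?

Total n(HBr) added = 0.3023 x 0.05783 = 0.01748 mol.
n(LiOH) used = 0.05164 x 0.01633 = 0.0008433 mol, which equals the excess n(HBr).
So n(HBr) consumed by the sample = 0.01748 - 0.0008433 = 0.01664 mol.
n(CaCO3) = 0.01664 / 2 = 0.008319 mol.
mass = 0.008319 mol x 100.09 g/mol = 0.833 g.

0.833 g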